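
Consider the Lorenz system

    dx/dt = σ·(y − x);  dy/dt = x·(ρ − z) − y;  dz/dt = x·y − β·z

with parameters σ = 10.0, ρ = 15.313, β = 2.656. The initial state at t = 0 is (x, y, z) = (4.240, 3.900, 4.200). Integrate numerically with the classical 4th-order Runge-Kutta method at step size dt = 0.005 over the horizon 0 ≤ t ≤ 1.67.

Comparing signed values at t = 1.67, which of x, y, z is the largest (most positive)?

largest component: z

t=0.000: state=(4.240, 3.900, 4.200)
step 1 (dt=0.005): k1=(-3.400, 43.219, 5.381), k2=(-2.235, 42.960, 5.769), k3=(-2.270, 42.989, 5.775), k4=(-1.137, 42.756, 6.169); state += dt/6·(k1+2k2+2k3+k4)
t=0.005: state=(4.229, 4.115, 4.229)
t=0.010: state=(4.228, 4.328, 4.262)
t=0.015: state=(4.238, 4.539, 4.299)
continuing one RK4 step at a time; state shown every 20 steps (Δt=0.1):
t=0.100: state=(5.590, 8.197, 5.794)
t=0.200: state=(8.810, 12.186, 11.145)
t=0.300: state=(10.859, 10.778, 19.378)
t=0.400: state=(8.389, 4.254, 21.390)
t=0.500: state=(4.392, 1.116, 17.718)
t=0.600: state=(2.150, 0.835, 13.819)
t=0.700: state=(1.455, 1.246, 10.747)
t=0.800: state=(1.559, 1.935, 8.443)
t=0.900: state=(2.195, 3.110, 6.884)
t=1.000: state=(3.469, 5.155, 6.301)
t=1.100: state=(5.647, 8.315, 7.553)
t=1.200: state=(8.535, 11.299, 12.151)
t=1.300: state=(10.091, 9.909, 18.649)
t=1.400: state=(8.083, 4.779, 20.290)
t=1.500: state=(4.811, 2.040, 17.324)
t=1.600: state=(2.871, 1.719, 13.853)
t=1.670: state=(2.369, 2.036, 11.806)
compare at T: x=2.369, y=2.036, z=11.806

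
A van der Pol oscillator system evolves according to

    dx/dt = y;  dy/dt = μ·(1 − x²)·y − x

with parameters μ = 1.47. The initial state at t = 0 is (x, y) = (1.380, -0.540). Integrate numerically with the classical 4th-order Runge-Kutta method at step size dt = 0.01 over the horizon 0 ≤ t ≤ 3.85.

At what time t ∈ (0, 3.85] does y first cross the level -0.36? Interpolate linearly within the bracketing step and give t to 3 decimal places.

t=0.000: state=(1.380, -0.540)
step 1 (dt=0.01): k1=(-0.540, -0.662), k2=(-0.543, -0.661), k3=(-0.543, -0.661), k4=(-0.547, -0.660); state += dt/6·(k1+2k2+2k3+k4)
t=0.010: state=(1.375, -0.547)
t=0.020: state=(1.369, -0.553)
t=0.030: state=(1.364, -0.560)
continuing one RK4 step at a time; state shown every 20 steps (Δt=0.2):
t=0.200: state=(1.259, -0.672)
t=0.400: state=(1.110, -0.821)
t=0.600: state=(0.927, -1.014)
t=0.800: state=(0.699, -1.290)
t=1.000: state=(0.402, -1.703)
t=1.200: state=(0.005, -2.297)
t=1.400: state=(-0.522, -2.953)
t=1.600: state=(-1.138, -3.040)
t=1.800: state=(-1.658, -2.009)
t=2.000: state=(-1.929, -0.762)
t=2.090: state=(-1.979, -0.377)
next step: t=2.100: state=(-1.983, -0.342) — y has crossed -0.36
linear interpolation between t=2.090 (-0.37742) and t=2.100 (-0.34215) → t≈2.095

t = 2.095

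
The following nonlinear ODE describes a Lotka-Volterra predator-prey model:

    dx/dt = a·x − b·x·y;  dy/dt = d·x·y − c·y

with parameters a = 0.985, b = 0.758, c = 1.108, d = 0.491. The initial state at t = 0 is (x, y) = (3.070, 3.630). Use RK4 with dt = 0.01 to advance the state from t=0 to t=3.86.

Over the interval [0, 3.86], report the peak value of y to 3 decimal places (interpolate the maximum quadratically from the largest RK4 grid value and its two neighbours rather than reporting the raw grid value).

t=0.000: state=(3.070, 3.630)
step 1 (dt=0.01): k1=(-5.423, 1.450), k2=(-5.392, 1.404), k3=(-5.392, 1.404), k4=(-5.360, 1.359); state += dt/6·(k1+2k2+2k3+k4)
t=0.010: state=(3.016, 3.644)
t=0.020: state=(2.963, 3.657)
t=0.030: state=(2.910, 3.669)
continuing one RK4 step at a time; state shown every 20 steps (Δt=0.2):
t=0.200: state=(2.128, 3.745)
t=0.400: state=(1.484, 3.575)
t=0.600: state=(1.076, 3.243)
t=0.800: state=(0.826, 2.850)
t=1.000: state=(0.673, 2.456)
t=1.200: state=(0.581, 2.092)
t=1.400: state=(0.528, 1.769)
t=1.600: state=(0.502, 1.491)
t=1.800: state=(0.497, 1.255)
t=2.000: state=(0.508, 1.056)
t=2.200: state=(0.534, 0.890)
t=2.400: state=(0.575, 0.753)
t=2.600: state=(0.630, 0.640)
t=2.800: state=(0.701, 0.548)
t=3.000: state=(0.790, 0.472)
t=3.200: state=(0.900, 0.411)
t=3.400: state=(1.034, 0.362)
t=3.600: state=(1.196, 0.323)
t=3.800: state=(1.389, 0.294)
t=3.860: state=(1.455, 0.287)
largest grid value and its neighbours: y(0.160)=3.74849, y(0.170)=3.74876, y(0.180)=3.74826
parabola through these three points peaks at t≈0.169 with y≈3.74877

max y = 3.749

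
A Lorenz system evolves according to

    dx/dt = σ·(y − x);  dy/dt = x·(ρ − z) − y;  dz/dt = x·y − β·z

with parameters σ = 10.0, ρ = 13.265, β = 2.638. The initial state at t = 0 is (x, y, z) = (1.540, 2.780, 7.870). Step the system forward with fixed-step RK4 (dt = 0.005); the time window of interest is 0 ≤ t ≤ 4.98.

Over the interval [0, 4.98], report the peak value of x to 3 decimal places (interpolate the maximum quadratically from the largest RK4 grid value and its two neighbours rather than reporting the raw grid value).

t=0.000: state=(1.540, 2.780, 7.870)
step 1 (dt=0.005): k1=(12.400, 5.528, -16.480), k2=(12.228, 5.746, -16.263), k3=(12.238, 5.743, -16.265), k4=(12.075, 5.960, -16.049); state += dt/6·(k1+2k2+2k3+k4)
t=0.005: state=(1.601, 2.809, 7.789)
t=0.010: state=(1.661, 2.840, 7.710)
t=0.015: state=(1.719, 2.873, 7.632)
continuing one RK4 step at a time; state shown every 40 steps (Δt=0.2):
t=0.200: state=(3.947, 5.509, 6.455)
t=0.400: state=(7.792, 9.495, 11.405)
t=0.600: state=(7.244, 5.115, 16.640)
t=0.800: state=(3.563, 2.594, 12.449)
t=1.000: state=(3.257, 3.763, 8.847)
t=1.200: state=(5.292, 6.743, 8.740)
t=1.400: state=(7.731, 8.093, 13.630)
t=1.600: state=(5.951, 4.417, 14.882)
t=1.800: state=(3.934, 3.608, 11.459)
t=2.000: state=(4.446, 5.196, 9.494)
t=2.200: state=(6.423, 7.393, 11.179)
t=2.400: state=(6.931, 6.311, 14.359)
t=2.600: state=(5.077, 4.270, 13.152)
t=2.800: state=(4.462, 4.646, 10.823)
t=3.000: state=(5.526, 6.285, 10.637)
t=3.200: state=(6.686, 6.845, 12.913)
t=3.400: state=(5.939, 5.237, 13.646)
t=3.600: state=(4.881, 4.666, 11.972)
t=3.800: state=(5.150, 5.575, 10.954)
t=4.000: state=(6.142, 6.551, 11.950)
t=4.200: state=(6.252, 5.936, 13.295)
t=4.400: state=(5.385, 5.007, 12.670)
t=4.600: state=(5.126, 5.256, 11.523)
t=4.800: state=(5.718, 6.089, 11.608)
t=4.980: state=(6.170, 6.226, 12.603)
largest grid value and its neighbours: x(0.485)=8.61932, x(0.490)=8.61944, x(0.495)=8.61345
parabola through these three points peaks at t≈0.488 with x≈8.62015

max x = 8.620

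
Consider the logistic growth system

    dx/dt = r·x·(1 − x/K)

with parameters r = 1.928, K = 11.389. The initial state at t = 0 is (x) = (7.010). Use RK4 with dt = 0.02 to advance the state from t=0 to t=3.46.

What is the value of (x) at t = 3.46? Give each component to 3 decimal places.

t=0.000: state=(7.010)
step 1 (dt=0.02): k1=(5.197), k2=(5.173), k3=(5.173), k4=(5.149); state += dt/6·(k1+2k2+2k3+k4)
t=0.020: state=(7.113)
t=0.040: state=(7.216)
t=0.060: state=(7.317)
continuing one RK4 step at a time; state shown every 10 steps (Δt=0.2):
t=0.200: state=(7.993)
t=0.400: state=(8.836)
t=0.600: state=(9.519)
t=0.800: state=(10.047)
t=1.000: state=(10.440)
t=1.200: state=(10.726)
t=1.400: state=(10.930)
t=1.600: state=(11.073)
t=1.800: state=(11.172)
t=2.000: state=(11.240)
t=2.200: state=(11.288)
t=2.400: state=(11.320)
t=2.600: state=(11.342)
t=2.800: state=(11.357)
t=3.000: state=(11.367)
t=3.200: state=(11.374)
t=3.400: state=(11.379)
t=3.460: state=(11.380)

(x) = (11.380)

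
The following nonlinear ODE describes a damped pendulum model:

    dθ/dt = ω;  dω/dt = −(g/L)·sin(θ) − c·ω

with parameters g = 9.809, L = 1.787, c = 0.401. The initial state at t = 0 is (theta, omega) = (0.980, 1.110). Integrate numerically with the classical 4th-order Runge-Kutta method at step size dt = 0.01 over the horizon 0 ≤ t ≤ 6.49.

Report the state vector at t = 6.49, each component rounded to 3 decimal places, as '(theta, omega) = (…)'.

t=0.000: state=(0.980, 1.110)
step 1 (dt=0.01): k1=(1.110, -5.004), k2=(1.085, -5.011), k3=(1.085, -5.010), k4=(1.060, -5.017); state += dt/6·(k1+2k2+2k3+k4)
t=0.010: state=(0.991, 1.060)
t=0.020: state=(1.001, 1.010)
t=0.030: state=(1.011, 0.959)
continuing one RK4 step at a time; state shown every 25 steps (Δt=0.25):
t=0.250: state=(1.100, -0.139)
t=0.500: state=(0.922, -1.246)
t=0.750: state=(0.508, -1.988)
t=1.000: state=(-0.019, -2.109)
t=1.250: state=(-0.490, -1.562)
t=1.500: state=(-0.768, -0.625)
t=1.750: state=(-0.797, 0.375)
t=2.000: state=(-0.596, 1.191)
t=2.250: state=(-0.236, 1.608)
t=2.500: state=(0.163, 1.494)
t=2.750: state=(0.473, 0.927)
t=3.000: state=(0.609, 0.147)
t=3.250: state=(0.550, -0.598)
t=3.500: state=(0.330, -1.106)
t=3.750: state=(0.029, -1.233)
t=4.000: state=(-0.253, -0.959)
t=4.250: state=(-0.428, -0.416)
t=4.500: state=(-0.455, 0.197)
t=4.750: state=(-0.340, 0.694)
t=5.000: state=(-0.129, 0.935)
t=5.250: state=(0.101, 0.860)
t=5.500: state=(0.278, 0.521)
t=5.750: state=(0.351, 0.054)
t=6.000: state=(0.308, -0.384)
t=6.250: state=(0.172, -0.664)
t=6.490: state=(0.003, -0.712)

(theta, omega) = (0.003, -0.712)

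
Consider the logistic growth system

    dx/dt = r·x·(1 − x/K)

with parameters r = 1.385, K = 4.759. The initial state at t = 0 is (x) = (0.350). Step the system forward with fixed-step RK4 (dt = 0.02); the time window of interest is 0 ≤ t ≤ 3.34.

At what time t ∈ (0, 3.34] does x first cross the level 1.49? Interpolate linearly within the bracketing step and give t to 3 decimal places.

t = 1.262

t=0.000: state=(0.350)
step 1 (dt=0.02): k1=(0.449), k2=(0.454), k3=(0.454), k4=(0.460); state += dt/6·(k1+2k2+2k3+k4)
t=0.020: state=(0.359)
t=0.040: state=(0.368)
t=0.060: state=(0.378)
continuing one RK4 step at a time; state shown every 10 steps (Δt=0.2):
t=0.200: state=(0.451)
t=0.400: state=(0.578)
t=0.600: state=(0.734)
t=0.800: state=(0.922)
t=1.000: state=(1.146)
t=1.200: state=(1.404)
t=1.260: state=(1.487)
next step: t=1.280: state=(1.516) — x has crossed 1.49
linear interpolation between t=1.260 (1.48728) and t=1.280 (1.51575) → t≈1.262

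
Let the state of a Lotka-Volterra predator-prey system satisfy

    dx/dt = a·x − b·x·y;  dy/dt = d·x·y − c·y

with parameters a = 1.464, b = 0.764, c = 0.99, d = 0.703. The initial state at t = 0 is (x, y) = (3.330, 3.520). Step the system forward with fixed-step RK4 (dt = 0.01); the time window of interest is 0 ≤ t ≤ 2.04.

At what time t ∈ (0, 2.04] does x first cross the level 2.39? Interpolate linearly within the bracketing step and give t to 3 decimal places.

t=0.000: state=(3.330, 3.520)
step 1 (dt=0.01): k1=(-4.080, 4.755), k2=(-4.115, 4.737), k3=(-4.115, 4.736), k4=(-4.149, 4.716); state += dt/6·(k1+2k2+2k3+k4)
t=0.010: state=(3.289, 3.567)
t=0.020: state=(3.247, 3.614)
t=0.030: state=(3.205, 3.661)
continuing one RK4 step at a time; state shown every 10 steps (Δt=0.1):
t=0.100: state=(2.895, 3.969)
t=0.200: state=(2.439, 4.336)
t=0.210: state=(2.394, 4.367)
next step: t=0.220: state=(2.349, 4.397) — x has crossed 2.39
linear interpolation between t=0.210 (2.39359) and t=0.220 (2.34892) → t≈0.211

t = 0.211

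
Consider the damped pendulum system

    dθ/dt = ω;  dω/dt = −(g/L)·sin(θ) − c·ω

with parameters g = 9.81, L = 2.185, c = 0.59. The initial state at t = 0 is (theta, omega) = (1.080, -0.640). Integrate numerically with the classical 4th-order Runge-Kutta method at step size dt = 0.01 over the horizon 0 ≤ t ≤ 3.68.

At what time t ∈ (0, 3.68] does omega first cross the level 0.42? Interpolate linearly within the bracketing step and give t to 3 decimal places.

t = 1.580

t=0.000: state=(1.080, -0.640)
step 1 (dt=0.01): k1=(-0.640, -3.582), k2=(-0.658, -3.565), k3=(-0.658, -3.565), k4=(-0.676, -3.547); state += dt/6·(k1+2k2+2k3+k4)
t=0.010: state=(1.073, -0.676)
t=0.020: state=(1.066, -0.711)
t=0.030: state=(1.059, -0.746)
continuing one RK4 step at a time; state shown every 20 steps (Δt=0.2):
t=0.200: state=(0.886, -1.276)
t=0.400: state=(0.583, -1.702)
t=0.600: state=(0.224, -1.843)
t=0.800: state=(-0.133, -1.671)
t=1.000: state=(-0.427, -1.243)
t=1.200: state=(-0.620, -0.673)
t=1.400: state=(-0.695, -0.074)
t=1.580: state=(-0.663, 0.419)
next step: t=1.590: state=(-0.658, 0.444) — omega has crossed 0.42
linear interpolation between t=1.580 (0.41930) and t=1.590 (0.44429) → t≈1.580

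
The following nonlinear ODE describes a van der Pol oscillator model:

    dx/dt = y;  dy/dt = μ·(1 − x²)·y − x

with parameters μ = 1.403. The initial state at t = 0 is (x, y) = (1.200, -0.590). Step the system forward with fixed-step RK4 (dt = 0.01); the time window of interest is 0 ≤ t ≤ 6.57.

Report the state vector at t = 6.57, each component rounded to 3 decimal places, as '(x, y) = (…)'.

t=0.000: state=(1.200, -0.590)
step 1 (dt=0.01): k1=(-0.590, -0.836), k2=(-0.594, -0.836), k3=(-0.594, -0.836), k4=(-0.598, -0.837); state += dt/6·(k1+2k2+2k3+k4)
t=0.010: state=(1.194, -0.598)
t=0.020: state=(1.188, -0.607)
t=0.030: state=(1.182, -0.615)
continuing one RK4 step at a time; state shown every 25 steps (Δt=0.25):
t=0.250: state=(1.026, -0.810)
t=0.500: state=(0.789, -1.096)
t=0.750: state=(0.466, -1.526)
t=1.000: state=(0.007, -2.185)
t=1.250: state=(-0.634, -2.890)
t=1.500: state=(-1.355, -2.608)
t=1.750: state=(-1.832, -1.160)
t=2.000: state=(-1.978, -0.140)
t=2.250: state=(-1.954, 0.260)
t=2.500: state=(-1.867, 0.415)
t=2.750: state=(-1.752, 0.500)
t=3.000: state=(-1.618, 0.575)
t=3.250: state=(-1.464, 0.663)
t=3.500: state=(-1.284, 0.782)
t=3.750: state=(-1.068, 0.960)
t=4.000: state=(-0.795, 1.242)
t=4.250: state=(-0.431, 1.711)
t=4.500: state=(0.083, 2.442)
t=4.750: state=(0.788, 3.097)
t=5.000: state=(1.516, 2.428)
t=5.250: state=(1.922, 0.866)
t=5.500: state=(2.014, 0.001)
t=5.750: state=(1.969, -0.310)
t=6.000: state=(1.874, -0.433)
t=6.250: state=(1.756, -0.507)
t=6.500: state=(1.620, -0.578)
t=6.570: state=(1.579, -0.600)

(x, y) = (1.579, -0.600)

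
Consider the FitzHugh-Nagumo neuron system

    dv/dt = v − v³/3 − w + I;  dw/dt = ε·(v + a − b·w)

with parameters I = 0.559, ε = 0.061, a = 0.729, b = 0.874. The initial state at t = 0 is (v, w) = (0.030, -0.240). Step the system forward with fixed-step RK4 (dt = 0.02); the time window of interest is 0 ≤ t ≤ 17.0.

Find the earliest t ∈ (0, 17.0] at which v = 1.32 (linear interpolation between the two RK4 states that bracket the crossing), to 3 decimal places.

t=0.000: state=(0.030, -0.240)
step 1 (dt=0.02): k1=(0.829, 0.059), k2=(0.837, 0.060), k3=(0.837, 0.060), k4=(0.845, 0.060); state += dt/6·(k1+2k2+2k3+k4)
t=0.020: state=(0.047, -0.239)
t=0.040: state=(0.064, -0.238)
t=0.060: state=(0.081, -0.236)
continuing one RK4 step at a time; state shown every 50 steps (Δt=1):
t=1.000: state=(1.229, -0.149)
t=1.060: state=(1.306, -0.142)
next step: t=1.080: state=(1.331, -0.139) — v has crossed 1.32
linear interpolation between t=1.060 (1.30641) and t=1.080 (1.33148) → t≈1.071

t = 1.071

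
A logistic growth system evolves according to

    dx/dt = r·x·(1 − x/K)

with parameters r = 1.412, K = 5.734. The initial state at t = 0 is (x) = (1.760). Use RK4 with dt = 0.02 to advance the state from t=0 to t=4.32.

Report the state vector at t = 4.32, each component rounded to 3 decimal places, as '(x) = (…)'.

t=0.000: state=(1.760)
step 1 (dt=0.02): k1=(1.722), k2=(1.732), k3=(1.732), k4=(1.741); state += dt/6·(k1+2k2+2k3+k4)
t=0.020: state=(1.795)
t=0.040: state=(1.830)
t=0.060: state=(1.865)
continuing one RK4 step at a time; state shown every 10 steps (Δt=0.2):
t=0.200: state=(2.122)
t=0.400: state=(2.511)
t=0.600: state=(2.914)
t=0.800: state=(3.315)
t=1.000: state=(3.699)
t=1.200: state=(4.053)
t=1.400: state=(4.368)
t=1.600: state=(4.640)
t=1.800: state=(4.868)
t=2.000: state=(5.056)
t=2.200: state=(5.208)
t=2.400: state=(5.328)
t=2.600: state=(5.422)
t=2.800: state=(5.496)
t=3.000: state=(5.553)
t=3.200: state=(5.596)
t=3.400: state=(5.629)
t=3.600: state=(5.655)
t=3.800: state=(5.674)
t=4.000: state=(5.689)
t=4.200: state=(5.700)
t=4.320: state=(5.705)

(x) = (5.705)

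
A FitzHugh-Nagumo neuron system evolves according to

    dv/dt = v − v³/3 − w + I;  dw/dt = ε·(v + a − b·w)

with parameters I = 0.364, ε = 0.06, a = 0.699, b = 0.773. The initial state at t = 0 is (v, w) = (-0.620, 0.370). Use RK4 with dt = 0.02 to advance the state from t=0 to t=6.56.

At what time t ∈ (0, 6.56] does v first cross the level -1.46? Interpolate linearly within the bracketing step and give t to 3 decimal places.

t=0.000: state=(-0.620, 0.370)
step 1 (dt=0.02): k1=(-0.547, -0.012), k2=(-0.550, -0.013), k3=(-0.550, -0.013), k4=(-0.553, -0.013); state += dt/6·(k1+2k2+2k3+k4)
t=0.020: state=(-0.631, 0.370)
t=0.040: state=(-0.642, 0.369)
t=0.060: state=(-0.653, 0.369)
continuing one RK4 step at a time; state shown every 25 steps (Δt=0.5):
t=0.500: state=(-0.926, 0.359)
t=1.000: state=(-1.244, 0.340)
t=1.440: state=(-1.456, 0.316)
next step: t=1.460: state=(-1.464, 0.314) — v has crossed -1.46
linear interpolation between t=1.440 (-1.45637) and t=1.460 (-1.46384) → t≈1.450

t = 1.450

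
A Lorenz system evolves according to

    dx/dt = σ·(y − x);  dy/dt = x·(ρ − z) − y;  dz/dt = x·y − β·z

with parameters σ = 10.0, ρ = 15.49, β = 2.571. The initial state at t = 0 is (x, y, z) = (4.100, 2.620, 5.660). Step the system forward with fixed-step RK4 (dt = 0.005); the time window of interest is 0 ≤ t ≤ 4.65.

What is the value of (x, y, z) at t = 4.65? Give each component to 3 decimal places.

t=0.000: state=(4.100, 2.620, 5.660)
step 1 (dt=0.005): k1=(-14.800, 37.683, -3.810), k2=(-13.488, 37.264, -3.500), k3=(-13.531, 37.294, -3.497), k4=(-12.259, 36.902, -3.190); state += dt/6·(k1+2k2+2k3+k4)
t=0.005: state=(4.032, 2.806, 5.643)
t=0.010: state=(3.977, 2.989, 5.628)
t=0.015: state=(3.933, 3.169, 5.617)
continuing one RK4 step at a time; state shown every 40 steps (Δt=0.2):
t=0.200: state=(6.916, 9.964, 8.711)
t=0.400: state=(9.835, 7.698, 20.898)
t=0.600: state=(3.447, 1.281, 16.081)
t=0.800: state=(1.872, 2.031, 10.131)
t=1.000: state=(3.423, 4.883, 7.422)
t=1.200: state=(7.886, 10.464, 11.755)
t=1.400: state=(8.393, 5.765, 20.080)
t=1.600: state=(3.390, 2.052, 14.741)
t=1.800: state=(2.856, 3.413, 9.947)
t=2.000: state=(5.367, 7.318, 9.382)
t=2.200: state=(8.946, 9.444, 16.661)
t=2.400: state=(5.900, 3.609, 17.689)
t=2.600: state=(3.374, 3.161, 12.543)
t=2.800: state=(4.468, 5.696, 10.073)
t=3.000: state=(7.653, 9.101, 13.624)
t=3.200: state=(7.423, 5.758, 18.087)
t=3.400: state=(4.336, 3.501, 14.463)
t=3.600: state=(4.316, 5.018, 11.279)
t=3.800: state=(6.652, 8.027, 12.536)
t=4.000: state=(7.750, 7.059, 17.096)
t=4.200: state=(5.266, 4.163, 15.572)
t=4.400: state=(4.493, 4.794, 12.394)
t=4.600: state=(6.074, 7.180, 12.388)
t=4.650: state=(6.622, 7.682, 13.117)

(x, y, z) = (6.622, 7.682, 13.117)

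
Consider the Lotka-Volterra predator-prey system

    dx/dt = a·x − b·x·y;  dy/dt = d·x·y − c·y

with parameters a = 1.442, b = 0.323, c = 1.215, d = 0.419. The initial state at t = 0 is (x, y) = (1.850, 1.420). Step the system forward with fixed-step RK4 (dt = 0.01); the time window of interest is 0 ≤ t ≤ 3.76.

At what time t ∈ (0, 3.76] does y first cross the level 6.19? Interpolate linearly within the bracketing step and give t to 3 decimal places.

t = 1.846

t=0.000: state=(1.850, 1.420)
step 1 (dt=0.01): k1=(1.819, -0.625), k2=(1.830, -0.618), k3=(1.830, -0.618), k4=(1.841, -0.611); state += dt/6·(k1+2k2+2k3+k4)
t=0.010: state=(1.868, 1.414)
t=0.020: state=(1.887, 1.408)
t=0.030: state=(1.906, 1.402)
continuing one RK4 step at a time; state shown every 20 steps (Δt=0.2):
t=0.200: state=(2.260, 1.322)
t=0.400: state=(2.773, 1.279)
t=0.600: state=(3.406, 1.299)
t=0.800: state=(4.167, 1.398)
t=1.000: state=(5.049, 1.612)
t=1.200: state=(6.001, 2.008)
t=1.400: state=(6.891, 2.706)
t=1.600: state=(7.455, 3.885)
t=1.800: state=(7.325, 5.694)
t=1.840: state=(7.190, 6.125)
next step: t=1.850: state=(7.150, 6.236) — y has crossed 6.19
linear interpolation between t=1.840 (6.12539) and t=1.850 (6.23598) → t≈1.846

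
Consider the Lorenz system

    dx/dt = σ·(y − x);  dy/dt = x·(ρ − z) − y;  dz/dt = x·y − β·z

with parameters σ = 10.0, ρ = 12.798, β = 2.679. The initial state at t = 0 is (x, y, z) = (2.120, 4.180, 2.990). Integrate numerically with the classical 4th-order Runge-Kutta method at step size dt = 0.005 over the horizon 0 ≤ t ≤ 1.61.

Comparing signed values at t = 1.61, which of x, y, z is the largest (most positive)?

largest component: z

t=0.000: state=(2.120, 4.180, 2.990)
step 1 (dt=0.005): k1=(20.600, 16.613, 0.851), k2=(20.500, 17.072, 1.151), k3=(20.514, 17.067, 1.151), k4=(20.428, 17.521, 1.454); state += dt/6·(k1+2k2+2k3+k4)
t=0.005: state=(2.223, 4.265, 2.996)
t=0.010: state=(2.324, 4.355, 3.005)
t=0.015: state=(2.426, 4.449, 3.017)
continuing one RK4 step at a time; state shown every 20 steps (Δt=0.1):
t=0.100: state=(4.252, 6.644, 3.827)
t=0.200: state=(6.995, 9.965, 7.141)
t=0.300: state=(9.485, 10.937, 13.518)
t=0.400: state=(9.051, 6.754, 17.972)
t=0.500: state=(5.907, 2.580, 16.688)
t=0.600: state=(3.225, 1.313, 13.457)
t=0.700: state=(2.003, 1.364, 10.574)
t=0.800: state=(1.753, 1.821, 8.340)
t=0.900: state=(2.062, 2.599, 6.743)
t=1.000: state=(2.837, 3.869, 5.849)
t=1.100: state=(4.165, 5.804, 5.965)
t=1.200: state=(6.076, 8.179, 7.763)
t=1.300: state=(8.015, 9.510, 11.635)
t=1.400: state=(8.498, 7.813, 15.484)
t=1.500: state=(6.872, 4.636, 16.059)
t=1.600: state=(4.712, 2.867, 14.095)
t=1.610: state=(4.533, 2.784, 13.851)
compare at T: x=4.533, y=2.784, z=13.851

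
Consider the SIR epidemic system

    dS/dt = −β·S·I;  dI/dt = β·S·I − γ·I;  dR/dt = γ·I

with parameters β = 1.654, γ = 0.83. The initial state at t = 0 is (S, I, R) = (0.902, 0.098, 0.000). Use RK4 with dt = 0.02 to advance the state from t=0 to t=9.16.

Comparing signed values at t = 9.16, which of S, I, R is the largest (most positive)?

largest component: R

t=0.000: state=(0.902, 0.098, 0.000)
step 1 (dt=0.02): k1=(-0.146, 0.065, 0.081), k2=(-0.147, 0.065, 0.082), k3=(-0.147, 0.065, 0.082), k4=(-0.148, 0.065, 0.082); state += dt/6·(k1+2k2+2k3+k4)
t=0.020: state=(0.899, 0.099, 0.002)
t=0.040: state=(0.896, 0.101, 0.003)
t=0.060: state=(0.893, 0.102, 0.005)
continuing one RK4 step at a time; state shown every 25 steps (Δt=0.5):
t=0.500: state=(0.820, 0.132, 0.048)
t=1.000: state=(0.725, 0.165, 0.110)
t=1.500: state=(0.625, 0.191, 0.184)
t=2.000: state=(0.531, 0.203, 0.266)
t=2.500: state=(0.449, 0.201, 0.350)
t=3.000: state=(0.382, 0.187, 0.431)
t=3.500: state=(0.330, 0.165, 0.504)
t=4.000: state=(0.291, 0.141, 0.568)
t=4.500: state=(0.261, 0.117, 0.622)
t=5.000: state=(0.239, 0.095, 0.666)
t=5.500: state=(0.223, 0.076, 0.701)
t=6.000: state=(0.211, 0.060, 0.729)
t=6.500: state=(0.202, 0.047, 0.751)
t=7.000: state=(0.195, 0.037, 0.768)
t=7.500: state=(0.190, 0.028, 0.782)
t=8.000: state=(0.186, 0.022, 0.792)
t=8.500: state=(0.183, 0.017, 0.800)
t=9.000: state=(0.181, 0.013, 0.806)
t=9.160: state=(0.180, 0.012, 0.808)
compare at T: S=0.180, I=0.012, R=0.808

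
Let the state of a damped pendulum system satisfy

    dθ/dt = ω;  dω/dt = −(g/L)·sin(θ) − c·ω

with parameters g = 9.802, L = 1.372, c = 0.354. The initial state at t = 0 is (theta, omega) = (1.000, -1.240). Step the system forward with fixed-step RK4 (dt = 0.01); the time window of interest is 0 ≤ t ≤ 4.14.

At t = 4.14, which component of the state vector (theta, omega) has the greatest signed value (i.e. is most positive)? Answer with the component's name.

largest component: omega

t=0.000: state=(1.000, -1.240)
step 1 (dt=0.01): k1=(-1.240, -5.573), k2=(-1.268, -5.539), k3=(-1.268, -5.538), k4=(-1.295, -5.504); state += dt/6·(k1+2k2+2k3+k4)
t=0.010: state=(0.987, -1.295)
t=0.020: state=(0.974, -1.350)
t=0.030: state=(0.960, -1.404)
continuing one RK4 step at a time; state shown every 20 steps (Δt=0.2):
t=0.200: state=(0.652, -2.177)
t=0.400: state=(0.165, -2.575)
t=0.600: state=(-0.331, -2.275)
t=0.800: state=(-0.707, -1.420)
t=1.000: state=(-0.883, -0.321)
t=1.200: state=(-0.837, 0.762)
t=1.400: state=(-0.593, 1.625)
t=1.600: state=(-0.215, 2.060)
t=1.800: state=(0.193, 1.928)
t=2.000: state=(0.522, 1.299)
t=2.200: state=(0.695, 0.405)
t=2.400: state=(0.683, -0.516)
t=2.600: state=(0.500, -1.262)
t=2.800: state=(0.202, -1.654)
t=3.000: state=(-0.130, -1.586)
t=3.200: state=(-0.405, -1.101)
t=3.400: state=(-0.554, -0.374)
t=3.600: state=(-0.552, 0.391)
t=3.800: state=(-0.408, 1.012)
t=4.000: state=(-0.167, 1.338)
t=4.140: state=(0.023, 1.343)
compare at T: theta=0.023, omega=1.343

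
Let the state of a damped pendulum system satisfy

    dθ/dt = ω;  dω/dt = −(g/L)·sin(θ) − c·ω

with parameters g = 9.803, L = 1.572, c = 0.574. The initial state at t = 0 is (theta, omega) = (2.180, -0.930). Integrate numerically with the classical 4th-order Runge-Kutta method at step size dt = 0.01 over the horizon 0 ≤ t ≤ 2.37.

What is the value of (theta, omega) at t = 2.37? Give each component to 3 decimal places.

t=0.000: state=(2.180, -0.930)
step 1 (dt=0.01): k1=(-0.930, -4.580), k2=(-0.953, -4.584), k3=(-0.953, -4.584), k4=(-0.976, -4.588); state += dt/6·(k1+2k2+2k3+k4)
t=0.010: state=(2.170, -0.976)
t=0.020: state=(2.160, -1.022)
t=0.030: state=(2.150, -1.068)
continuing one RK4 step at a time; state shown every 10 steps (Δt=0.1):
t=0.100: state=(2.064, -1.393)
t=0.200: state=(1.901, -1.869)
t=0.300: state=(1.690, -2.354)
t=0.400: state=(1.430, -2.827)
t=0.500: state=(1.126, -3.248)
t=0.600: state=(0.784, -3.560)
t=0.700: state=(0.420, -3.702)
t=0.800: state=(0.051, -3.635)
t=0.900: state=(-0.300, -3.355)
t=1.000: state=(-0.614, -2.898)
t=1.100: state=(-0.876, -2.324)
t=1.200: state=(-1.077, -1.691)
t=1.300: state=(-1.214, -1.044)
t=1.400: state=(-1.286, -0.410)
t=1.500: state=(-1.297, 0.197)
t=1.600: state=(-1.248, 0.766)
t=1.700: state=(-1.145, 1.288)
t=1.800: state=(-0.993, 1.747)
t=1.900: state=(-0.798, 2.123)
t=2.000: state=(-0.572, 2.388)
t=2.100: state=(-0.325, 2.517)
t=2.200: state=(-0.073, 2.495)
t=2.300: state=(0.169, 2.326)
t=2.370: state=(0.325, 2.129)

(theta, omega) = (0.325, 2.129)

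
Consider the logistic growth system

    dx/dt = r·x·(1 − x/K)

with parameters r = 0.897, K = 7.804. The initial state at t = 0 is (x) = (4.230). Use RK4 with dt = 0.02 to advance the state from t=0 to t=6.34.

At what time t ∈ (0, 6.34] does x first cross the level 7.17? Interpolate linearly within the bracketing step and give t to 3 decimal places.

t = 2.516

t=0.000: state=(4.230)
step 1 (dt=0.02): k1=(1.738), k2=(1.736), k3=(1.736), k4=(1.735); state += dt/6·(k1+2k2+2k3+k4)
t=0.020: state=(4.265)
t=0.040: state=(4.299)
t=0.060: state=(4.334)
continuing one RK4 step at a time; state shown every 25 steps (Δt=0.5):
t=0.500: state=(5.069)
t=1.000: state=(5.804)
t=1.500: state=(6.397)
t=2.000: state=(6.843)
t=2.500: state=(7.161)
next step: t=2.520: state=(7.172) — x has crossed 7.17
linear interpolation between t=2.500 (7.16145) and t=2.520 (7.17195) → t≈2.516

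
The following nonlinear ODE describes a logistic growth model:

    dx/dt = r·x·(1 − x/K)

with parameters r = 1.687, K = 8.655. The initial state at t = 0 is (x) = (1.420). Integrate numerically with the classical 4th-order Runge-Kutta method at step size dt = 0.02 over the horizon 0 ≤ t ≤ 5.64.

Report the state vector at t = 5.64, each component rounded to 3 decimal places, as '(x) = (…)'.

t=0.000: state=(1.420)
step 1 (dt=0.02): k1=(2.003), k2=(2.025), k3=(2.025), k4=(2.048); state += dt/6·(k1+2k2+2k3+k4)
t=0.020: state=(1.461)
t=0.040: state=(1.502)
t=0.060: state=(1.544)
continuing one RK4 step at a time; state shown every 10 steps (Δt=0.2):
t=0.200: state=(1.867)
t=0.400: state=(2.408)
t=0.600: state=(3.035)
t=0.800: state=(3.728)
t=1.000: state=(4.455)
t=1.200: state=(5.174)
t=1.400: state=(5.847)
t=1.600: state=(6.446)
t=1.800: state=(6.954)
t=2.000: state=(7.369)
t=2.200: state=(7.696)
t=2.400: state=(7.949)
t=2.600: state=(8.139)
t=2.800: state=(8.280)
t=3.000: state=(8.384)
t=3.200: state=(8.460)
t=3.400: state=(8.515)
t=3.600: state=(8.555)
t=3.800: state=(8.583)
t=4.000: state=(8.604)
t=4.200: state=(8.618)
t=4.400: state=(8.629)
t=4.600: state=(8.636)
t=4.800: state=(8.642)
t=5.000: state=(8.645)
t=5.200: state=(8.648)
t=5.400: state=(8.650)
t=5.600: state=(8.652)
t=5.640: state=(8.652)

(x) = (8.652)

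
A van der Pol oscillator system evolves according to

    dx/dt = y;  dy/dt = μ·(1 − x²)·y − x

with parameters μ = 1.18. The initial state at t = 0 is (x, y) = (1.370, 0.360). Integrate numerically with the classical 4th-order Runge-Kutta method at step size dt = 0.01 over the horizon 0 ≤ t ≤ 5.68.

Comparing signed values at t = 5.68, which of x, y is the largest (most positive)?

largest component: y

t=0.000: state=(1.370, 0.360)
step 1 (dt=0.01): k1=(0.360, -1.743), k2=(0.351, -1.737), k3=(0.351, -1.737), k4=(0.343, -1.732); state += dt/6·(k1+2k2+2k3+k4)
t=0.010: state=(1.374, 0.343)
t=0.020: state=(1.377, 0.325)
t=0.030: state=(1.380, 0.308)
continuing one RK4 step at a time; state shown every 20 steps (Δt=0.2):
t=0.200: state=(1.409, 0.038)
t=0.400: state=(1.390, -0.221)
t=0.600: state=(1.324, -0.428)
t=0.800: state=(1.220, -0.607)
t=1.000: state=(1.081, -0.784)
t=1.200: state=(0.905, -0.986)
t=1.400: state=(0.684, -1.241)
t=1.600: state=(0.403, -1.582)
t=1.800: state=(0.044, -2.026)
t=2.000: state=(-0.410, -2.499)
t=2.200: state=(-0.938, -2.691)
t=2.400: state=(-1.439, -2.196)
t=2.600: state=(-1.783, -1.220)
t=2.800: state=(-1.938, -0.393)
t=3.000: state=(-1.964, 0.084)
t=3.200: state=(-1.920, 0.329)
t=3.400: state=(-1.839, 0.465)
t=3.600: state=(-1.737, 0.557)
t=3.800: state=(-1.617, 0.637)
t=4.000: state=(-1.481, 0.723)
t=4.200: state=(-1.327, 0.826)
t=4.400: state=(-1.149, 0.962)
t=4.600: state=(-0.939, 1.148)
t=4.800: state=(-0.685, 1.412)
t=5.000: state=(-0.367, 1.787)
t=5.200: state=(0.038, 2.280)
t=5.400: state=(0.545, 2.757)
t=5.600: state=(1.111, 2.784)
t=5.680: state=(1.326, 2.562)
compare at T: x=1.326, y=2.562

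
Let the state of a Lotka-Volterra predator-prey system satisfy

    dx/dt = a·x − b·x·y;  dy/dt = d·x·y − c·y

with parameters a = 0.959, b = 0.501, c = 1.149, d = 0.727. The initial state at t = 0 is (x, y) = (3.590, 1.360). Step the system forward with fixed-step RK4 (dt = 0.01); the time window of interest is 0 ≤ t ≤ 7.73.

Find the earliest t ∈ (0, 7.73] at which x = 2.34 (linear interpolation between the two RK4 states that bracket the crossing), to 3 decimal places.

t=0.000: state=(3.590, 1.360)
step 1 (dt=0.01): k1=(0.997, 1.987), k2=(0.980, 2.006), k3=(0.980, 2.006), k4=(0.963, 2.026); state += dt/6·(k1+2k2+2k3+k4)
t=0.010: state=(3.600, 1.380)
t=0.020: state=(3.609, 1.401)
t=0.030: state=(3.618, 1.421)
continuing one RK4 step at a time; state shown every 25 steps (Δt=0.25):
t=0.250: state=(3.710, 1.990)
t=0.500: state=(3.483, 2.887)
t=0.750: state=(2.894, 3.884)
t=0.930: state=(2.358, 4.455)
next step: t=0.940: state=(2.328, 4.480) — x has crossed 2.34
linear interpolation between t=0.930 (2.35780) and t=0.940 (2.32783) → t≈0.936

t = 0.936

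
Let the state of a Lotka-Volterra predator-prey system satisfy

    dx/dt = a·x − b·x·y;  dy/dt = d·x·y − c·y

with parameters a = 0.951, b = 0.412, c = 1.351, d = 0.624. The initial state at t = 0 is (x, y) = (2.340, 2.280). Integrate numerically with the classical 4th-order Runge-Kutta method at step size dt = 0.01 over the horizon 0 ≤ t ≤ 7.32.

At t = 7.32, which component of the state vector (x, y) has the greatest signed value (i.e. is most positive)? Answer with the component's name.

t=0.000: state=(2.340, 2.280)
step 1 (dt=0.01): k1=(0.027, 0.249), k2=(0.026, 0.249), k3=(0.026, 0.249), k4=(0.025, 0.250); state += dt/6·(k1+2k2+2k3+k4)
t=0.010: state=(2.340, 2.282)
t=0.020: state=(2.340, 2.285)
t=0.030: state=(2.341, 2.287)
continuing one RK4 step at a time; state shown every 25 steps (Δt=0.25):
t=0.250: state=(2.339, 2.343)
t=0.500: state=(2.323, 2.405)
t=0.750: state=(2.293, 2.460)
t=1.000: state=(2.253, 2.502)
t=1.250: state=(2.205, 2.527)
t=1.500: state=(2.155, 2.533)
t=1.750: state=(2.106, 2.519)
t=2.000: state=(2.064, 2.488)
t=2.250: state=(2.031, 2.443)
t=2.500: state=(2.009, 2.387)
t=2.750: state=(1.998, 2.328)
t=3.000: state=(2.001, 2.268)
t=3.250: state=(2.015, 2.212)
t=3.500: state=(2.040, 2.165)
t=3.750: state=(2.074, 2.129)
t=4.000: state=(2.116, 2.105)
t=4.250: state=(2.162, 2.097)
t=4.500: state=(2.209, 2.103)
t=4.750: state=(2.254, 2.125)
t=5.000: state=(2.293, 2.162)
t=5.250: state=(2.322, 2.210)
t=5.500: state=(2.338, 2.268)
t=5.750: state=(2.341, 2.331)
t=6.000: state=(2.327, 2.394)
t=6.250: state=(2.300, 2.451)
t=6.500: state=(2.261, 2.496)
t=6.750: state=(2.214, 2.524)
t=7.000: state=(2.164, 2.534)
t=7.250: state=(2.115, 2.523)
t=7.320: state=(2.102, 2.517)
compare at T: x=2.102, y=2.517

largest component: y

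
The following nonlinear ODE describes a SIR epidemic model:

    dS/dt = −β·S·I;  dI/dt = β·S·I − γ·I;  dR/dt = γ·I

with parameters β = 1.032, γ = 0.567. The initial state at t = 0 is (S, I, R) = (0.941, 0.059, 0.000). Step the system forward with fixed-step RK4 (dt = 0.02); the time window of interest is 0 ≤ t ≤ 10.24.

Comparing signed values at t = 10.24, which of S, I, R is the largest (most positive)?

largest component: R

t=0.000: state=(0.941, 0.059, 0.000)
step 1 (dt=0.02): k1=(-0.057, 0.024, 0.033), k2=(-0.057, 0.024, 0.034), k3=(-0.057, 0.024, 0.034), k4=(-0.058, 0.024, 0.034); state += dt/6·(k1+2k2+2k3+k4)
t=0.020: state=(0.940, 0.059, 0.001)
t=0.040: state=(0.939, 0.060, 0.001)
t=0.060: state=(0.938, 0.060, 0.002)
continuing one RK4 step at a time; state shown every 25 steps (Δt=0.5):
t=0.500: state=(0.910, 0.072, 0.018)
t=1.000: state=(0.874, 0.086, 0.041)
t=1.500: state=(0.833, 0.100, 0.067)
t=2.000: state=(0.788, 0.114, 0.097)
t=2.500: state=(0.740, 0.128, 0.132)
t=3.000: state=(0.691, 0.139, 0.170)
t=3.500: state=(0.641, 0.148, 0.211)
t=4.000: state=(0.593, 0.153, 0.253)
t=4.500: state=(0.548, 0.155, 0.297)
t=5.000: state=(0.506, 0.153, 0.341)
t=5.500: state=(0.468, 0.148, 0.384)
t=6.000: state=(0.434, 0.141, 0.425)
t=6.500: state=(0.405, 0.132, 0.463)
t=7.000: state=(0.379, 0.121, 0.499)
t=7.500: state=(0.357, 0.111, 0.532)
t=8.000: state=(0.338, 0.100, 0.562)
t=8.500: state=(0.322, 0.089, 0.589)
t=9.000: state=(0.309, 0.079, 0.613)
t=9.500: state=(0.297, 0.069, 0.634)
t=10.000: state=(0.287, 0.061, 0.652)
t=10.240: state=(0.283, 0.057, 0.660)
compare at T: S=0.283, I=0.057, R=0.660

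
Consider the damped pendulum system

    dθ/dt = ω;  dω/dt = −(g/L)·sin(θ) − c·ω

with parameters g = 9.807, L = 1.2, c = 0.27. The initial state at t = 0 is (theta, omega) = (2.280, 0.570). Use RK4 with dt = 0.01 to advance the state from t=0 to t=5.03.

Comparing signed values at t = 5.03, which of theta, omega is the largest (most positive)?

largest component: omega

t=0.000: state=(2.280, 0.570)
step 1 (dt=0.01): k1=(0.570, -6.356), k2=(0.538, -6.332), k3=(0.538, -6.333), k4=(0.507, -6.310); state += dt/6·(k1+2k2+2k3+k4)
t=0.010: state=(2.285, 0.507)
t=0.020: state=(2.290, 0.444)
t=0.030: state=(2.294, 0.381)
continuing one RK4 step at a time; state shown every 20 steps (Δt=0.2):
t=0.200: state=(2.271, -0.651)
t=0.400: state=(2.015, -1.933)
t=0.600: state=(1.486, -3.372)
t=0.800: state=(0.681, -4.575)
t=1.000: state=(-0.266, -4.645)
t=1.200: state=(-1.087, -3.402)
t=1.400: state=(-1.596, -1.680)
t=1.600: state=(-1.764, -0.018)
t=1.800: state=(-1.609, 1.557)
t=2.000: state=(-1.147, 3.029)
t=2.200: state=(-0.431, 3.989)
t=2.400: state=(0.371, 3.816)
t=2.600: state=(1.023, 2.584)
t=2.800: state=(1.379, 0.956)
t=3.000: state=(1.407, -0.667)
t=3.200: state=(1.121, -2.154)
t=3.400: state=(0.571, -3.233)
t=3.600: state=(-0.112, -3.419)
t=3.800: state=(-0.726, -2.578)
t=4.000: state=(-1.105, -1.164)
t=4.200: state=(-1.185, 0.362)
t=4.400: state=(-0.969, 1.758)
t=4.600: state=(-0.509, 2.744)
t=4.800: state=(0.075, 2.938)
t=5.000: state=(0.606, 2.237)
t=5.030: state=(0.670, 2.074)
compare at T: theta=0.670, omega=2.074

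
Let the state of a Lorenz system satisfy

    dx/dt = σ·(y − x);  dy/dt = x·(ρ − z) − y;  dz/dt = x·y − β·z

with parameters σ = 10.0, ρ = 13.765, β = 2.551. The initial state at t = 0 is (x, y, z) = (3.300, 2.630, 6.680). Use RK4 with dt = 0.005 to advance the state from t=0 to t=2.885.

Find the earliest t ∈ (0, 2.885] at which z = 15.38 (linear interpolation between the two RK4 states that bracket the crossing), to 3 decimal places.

t = 0.403

t=0.000: state=(3.300, 2.630, 6.680)
step 1 (dt=0.005): k1=(-6.700, 20.751, -8.362), k2=(-6.014, 20.649, -8.182), k3=(-6.033, 20.660, -8.179), k4=(-5.365, 20.567, -7.999); state += dt/6·(k1+2k2+2k3+k4)
t=0.005: state=(3.270, 2.733, 6.639)
t=0.010: state=(3.246, 2.836, 6.600)
t=0.015: state=(3.229, 2.938, 6.563)
continuing one RK4 step at a time; state shown every 20 steps (Δt=0.1):
t=0.100: state=(3.632, 4.714, 6.269)
t=0.200: state=(5.217, 7.230, 7.202)
t=0.300: state=(7.416, 9.581, 10.411)
t=0.400: state=(8.890, 9.318, 15.247)
next step: t=0.405: state=(8.908, 9.201, 15.464) — z has crossed 15.38
linear interpolation between t=0.400 (15.24731) and t=0.405 (15.46351) → t≈0.403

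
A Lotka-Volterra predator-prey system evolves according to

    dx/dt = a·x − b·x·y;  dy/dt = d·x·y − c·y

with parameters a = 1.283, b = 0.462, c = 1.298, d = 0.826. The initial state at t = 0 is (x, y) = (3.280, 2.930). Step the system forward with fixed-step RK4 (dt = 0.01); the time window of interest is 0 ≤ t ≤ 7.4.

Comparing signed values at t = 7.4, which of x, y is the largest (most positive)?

t=0.000: state=(3.280, 2.930)
step 1 (dt=0.01): k1=(-0.232, 4.135), k2=(-0.263, 4.161), k3=(-0.263, 4.161), k4=(-0.295, 4.187); state += dt/6·(k1+2k2+2k3+k4)
t=0.010: state=(3.277, 2.972)
t=0.020: state=(3.274, 3.014)
t=0.030: state=(3.270, 3.056)
continuing one RK4 step at a time; state shown every 25 steps (Δt=0.25):
t=0.250: state=(3.020, 4.087)
t=0.500: state=(2.426, 5.205)
t=0.750: state=(1.760, 5.790)
t=1.000: state=(1.243, 5.688)
t=1.250: state=(0.915, 5.123)
t=1.500: state=(0.728, 4.379)
t=1.750: state=(0.632, 3.638)
t=2.000: state=(0.595, 2.982)
t=2.250: state=(0.600, 2.437)
t=2.500: state=(0.640, 2.001)
t=2.750: state=(0.715, 1.663)
t=3.000: state=(0.826, 1.409)
t=3.250: state=(0.978, 1.226)
t=3.500: state=(1.179, 1.106)
t=3.750: state=(1.435, 1.046)
t=4.000: state=(1.754, 1.050)
t=4.250: state=(2.133, 1.133)
t=4.500: state=(2.553, 1.328)
t=4.750: state=(2.961, 1.698)
t=5.000: state=(3.242, 2.337)
t=5.250: state=(3.234, 3.318)
t=5.500: state=(2.836, 4.517)
t=5.750: state=(2.182, 5.493)
t=6.000: state=(1.553, 5.826)
t=6.250: state=(1.106, 5.523)
t=6.500: state=(0.835, 4.866)
t=6.750: state=(0.685, 4.109)
t=7.000: state=(0.613, 3.393)
t=7.250: state=(0.592, 2.775)
t=7.400: state=(0.599, 2.459)
compare at T: x=0.599, y=2.459

largest component: y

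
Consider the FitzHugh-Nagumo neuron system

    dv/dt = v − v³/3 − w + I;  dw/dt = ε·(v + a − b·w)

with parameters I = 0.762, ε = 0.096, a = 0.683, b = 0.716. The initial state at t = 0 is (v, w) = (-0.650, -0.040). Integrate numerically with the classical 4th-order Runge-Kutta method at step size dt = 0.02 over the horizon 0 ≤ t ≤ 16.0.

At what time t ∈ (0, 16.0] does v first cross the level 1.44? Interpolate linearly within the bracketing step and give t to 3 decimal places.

t=0.000: state=(-0.650, -0.040)
step 1 (dt=0.02): k1=(0.244, 0.006), k2=(0.245, 0.006), k3=(0.245, 0.006), k4=(0.246, 0.006); state += dt/6·(k1+2k2+2k3+k4)
t=0.020: state=(-0.645, -0.040)
t=0.040: state=(-0.640, -0.040)
t=0.060: state=(-0.635, -0.040)
continuing one RK4 step at a time; state shown every 50 steps (Δt=1):
t=1.000: state=(-0.308, -0.020)
t=2.000: state=(0.467, 0.047)
t=2.760: state=(1.419, 0.161)
next step: t=2.780: state=(1.440, 0.165) — v has crossed 1.44
linear interpolation between t=2.760 (1.41918) and t=2.780 (1.44027) → t≈2.780

t = 2.780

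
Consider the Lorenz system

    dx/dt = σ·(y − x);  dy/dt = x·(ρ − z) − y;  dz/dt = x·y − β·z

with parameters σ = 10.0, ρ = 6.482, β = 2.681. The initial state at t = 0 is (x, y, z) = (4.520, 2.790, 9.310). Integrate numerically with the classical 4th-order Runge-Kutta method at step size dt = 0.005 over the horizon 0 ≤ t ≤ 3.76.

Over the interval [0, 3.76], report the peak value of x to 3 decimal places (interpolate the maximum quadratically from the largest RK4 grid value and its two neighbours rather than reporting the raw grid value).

t=0.000: state=(4.520, 2.790, 9.310)
step 1 (dt=0.005): k1=(-17.300, -15.573, -12.349), k2=(-17.257, -15.273, -12.561), k3=(-17.250, -15.272, -12.556), k4=(-17.201, -14.974, -12.760); state += dt/6·(k1+2k2+2k3+k4)
t=0.005: state=(4.434, 2.714, 9.247)
t=0.010: state=(4.348, 2.640, 9.182)
t=0.015: state=(4.263, 2.570, 9.116)
continuing one RK4 step at a time; state shown every 40 steps (Δt=0.2):
t=0.200: state=(2.080, 1.451, 6.332)
t=0.400: state=(1.583, 1.607, 4.094)
t=0.600: state=(1.955, 2.285, 2.918)
t=0.800: state=(2.888, 3.485, 2.806)
t=1.000: state=(4.214, 4.868, 4.042)
t=1.200: state=(5.041, 5.105, 6.167)
t=1.400: state=(4.462, 3.934, 6.986)
t=1.600: state=(3.474, 3.103, 6.153)
t=1.800: state=(3.086, 3.058, 5.101)
t=2.000: state=(3.281, 3.480, 4.578)
t=2.200: state=(3.777, 4.041, 4.759)
t=2.400: state=(4.197, 4.321, 5.427)
t=2.600: state=(4.210, 4.108, 5.959)
t=2.800: state=(3.899, 3.726, 5.930)
t=3.000: state=(3.629, 3.548, 5.555)
t=3.200: state=(3.590, 3.627, 5.235)
t=3.400: state=(3.736, 3.831, 5.179)
t=3.600: state=(3.915, 3.985, 5.362)
t=3.760: state=(3.982, 3.993, 5.551)
largest grid value and its neighbours: x(1.210)=5.04520, x(1.215)=5.04583, x(1.220)=5.04542
parabola through these three points peaks at t≈1.216 with x≈5.04583

max x = 5.046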